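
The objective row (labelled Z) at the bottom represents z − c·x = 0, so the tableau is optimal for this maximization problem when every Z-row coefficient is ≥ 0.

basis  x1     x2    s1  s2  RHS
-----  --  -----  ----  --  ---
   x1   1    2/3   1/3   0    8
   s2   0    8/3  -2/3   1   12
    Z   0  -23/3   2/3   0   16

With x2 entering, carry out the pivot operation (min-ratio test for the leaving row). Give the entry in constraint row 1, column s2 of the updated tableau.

-1/4

Ratio test on column x2 — row 1: 8/(2/3) = 12; row 2: 12/(8/3) = 9/2. Minimum is 9/2 at row 2 (s2 leaves); pivot element 8/3.
Divide row 2 by 8/3; eliminate column x2 from the other rows.
Row 1 update in column s2: 0 − (2/3)·(3/8) = -1/4.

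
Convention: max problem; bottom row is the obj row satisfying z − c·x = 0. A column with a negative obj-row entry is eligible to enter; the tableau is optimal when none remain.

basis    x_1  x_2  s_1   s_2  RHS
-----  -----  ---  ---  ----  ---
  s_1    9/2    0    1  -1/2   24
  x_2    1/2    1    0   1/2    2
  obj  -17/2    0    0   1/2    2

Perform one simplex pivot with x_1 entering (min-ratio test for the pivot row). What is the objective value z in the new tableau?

Ratio test on column x_1 — row 1: 24/(9/2) = 16/3; row 2: 2/(1/2) = 4. Minimum is 4 at row 2 (x_2 leaves); pivot element 1/2.
Pivot on row 2; the obj-row RHS becomes 2 − (-17/2)·4 = 36.

36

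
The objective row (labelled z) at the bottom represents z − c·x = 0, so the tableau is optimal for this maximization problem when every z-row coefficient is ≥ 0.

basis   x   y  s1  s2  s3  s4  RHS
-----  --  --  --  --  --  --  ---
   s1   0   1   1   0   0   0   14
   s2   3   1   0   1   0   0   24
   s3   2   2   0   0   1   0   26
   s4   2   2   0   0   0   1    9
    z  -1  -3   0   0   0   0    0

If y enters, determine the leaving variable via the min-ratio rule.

s4

Column y entries and ratios — s1: 14/1 = 14; s2: 24/1 = 24; s3: 26/2 = 13; s4: 9/2 = 9/2.
Smallest ratio is 9/2 in the row of s4, so s4 leaves.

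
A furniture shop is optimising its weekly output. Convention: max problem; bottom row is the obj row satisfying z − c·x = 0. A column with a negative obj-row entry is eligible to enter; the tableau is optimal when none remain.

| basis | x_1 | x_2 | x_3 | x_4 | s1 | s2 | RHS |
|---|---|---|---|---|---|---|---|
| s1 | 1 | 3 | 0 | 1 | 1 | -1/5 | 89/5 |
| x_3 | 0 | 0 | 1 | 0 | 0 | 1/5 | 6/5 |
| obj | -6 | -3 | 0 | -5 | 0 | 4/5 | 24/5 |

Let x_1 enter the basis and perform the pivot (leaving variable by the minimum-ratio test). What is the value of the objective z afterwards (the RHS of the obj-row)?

558/5

Ratio test on column x_1 — row 1: (89/5)/1 = 89/5; row 2: entry 0 ≤ 0. Minimum is 89/5 at row 1 (s1 leaves); pivot element 1.
Pivot on row 1; the obj-row RHS becomes 24/5 − (-6)·(89/5) = 558/5.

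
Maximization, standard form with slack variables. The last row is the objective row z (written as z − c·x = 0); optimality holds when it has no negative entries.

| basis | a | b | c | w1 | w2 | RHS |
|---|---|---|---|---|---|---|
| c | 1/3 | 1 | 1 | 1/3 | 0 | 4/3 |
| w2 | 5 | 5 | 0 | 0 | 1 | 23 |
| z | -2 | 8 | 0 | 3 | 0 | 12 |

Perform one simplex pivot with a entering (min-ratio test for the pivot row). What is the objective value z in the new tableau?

Ratio test on column a — row 1: (4/3)/(1/3) = 4; row 2: 23/5 = 23/5. Minimum is 4 at row 1 (c leaves); pivot element 1/3.
Pivot on row 1; the z-row RHS becomes 12 − (-2)·4 = 20.

20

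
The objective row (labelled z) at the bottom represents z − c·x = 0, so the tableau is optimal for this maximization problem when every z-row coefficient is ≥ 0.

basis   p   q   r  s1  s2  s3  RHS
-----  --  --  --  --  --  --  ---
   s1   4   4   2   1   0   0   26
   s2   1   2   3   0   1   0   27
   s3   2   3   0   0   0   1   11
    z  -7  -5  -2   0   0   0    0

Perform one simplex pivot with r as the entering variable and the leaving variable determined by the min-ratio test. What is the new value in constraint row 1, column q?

8/3

Ratio test on column r — row 1: 26/2 = 13; row 2: 27/3 = 9; row 3: entry 0 ≤ 0. Minimum is 9 at row 2 (s2 leaves); pivot element 3.
Divide row 2 by 3; eliminate column r from the other rows.
Row 1 update in column q: 4 − 2·(2/3) = 8/3.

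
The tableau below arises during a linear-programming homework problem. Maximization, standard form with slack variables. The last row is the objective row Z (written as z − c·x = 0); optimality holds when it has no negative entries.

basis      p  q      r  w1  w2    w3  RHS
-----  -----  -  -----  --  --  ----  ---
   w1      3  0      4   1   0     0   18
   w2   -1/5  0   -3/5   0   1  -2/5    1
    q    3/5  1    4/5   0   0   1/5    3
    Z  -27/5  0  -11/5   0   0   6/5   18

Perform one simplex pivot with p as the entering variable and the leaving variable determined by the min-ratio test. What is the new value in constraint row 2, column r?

-1/3

Ratio test on column p — row 1: 18/3 = 6; row 2: entry -1/5 ≤ 0; row 3: 3/(3/5) = 5. Minimum is 5 at row 3 (q leaves); pivot element 3/5.
Divide row 3 by 3/5; eliminate column p from the other rows.
Row 2 update in column r: -3/5 − (-1/5)·(4/3) = -1/3.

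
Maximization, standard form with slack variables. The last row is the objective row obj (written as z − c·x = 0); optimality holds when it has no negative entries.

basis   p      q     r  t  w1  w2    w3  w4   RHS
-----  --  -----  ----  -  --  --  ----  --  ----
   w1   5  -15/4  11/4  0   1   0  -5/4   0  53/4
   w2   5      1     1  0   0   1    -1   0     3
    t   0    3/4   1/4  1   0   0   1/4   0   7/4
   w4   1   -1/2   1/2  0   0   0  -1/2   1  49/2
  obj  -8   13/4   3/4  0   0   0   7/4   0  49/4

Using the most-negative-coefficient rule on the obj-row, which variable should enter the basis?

Negative obj-row entries: p: -8.
The most negative is -8 in column p, so p enters.

p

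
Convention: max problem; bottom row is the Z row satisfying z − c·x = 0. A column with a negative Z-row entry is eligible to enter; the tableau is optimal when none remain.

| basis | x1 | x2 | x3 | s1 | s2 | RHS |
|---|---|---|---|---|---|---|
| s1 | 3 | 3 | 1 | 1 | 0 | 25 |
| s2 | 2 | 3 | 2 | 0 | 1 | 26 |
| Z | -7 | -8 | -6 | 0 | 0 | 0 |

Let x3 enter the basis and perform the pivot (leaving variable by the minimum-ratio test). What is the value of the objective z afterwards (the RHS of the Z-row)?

78

Ratio test on column x3 — row 1: 25/1 = 25; row 2: 26/2 = 13. Minimum is 13 at row 2 (s2 leaves); pivot element 2.
Pivot on row 2; the Z-row RHS becomes 0 − (-6)·13 = 78.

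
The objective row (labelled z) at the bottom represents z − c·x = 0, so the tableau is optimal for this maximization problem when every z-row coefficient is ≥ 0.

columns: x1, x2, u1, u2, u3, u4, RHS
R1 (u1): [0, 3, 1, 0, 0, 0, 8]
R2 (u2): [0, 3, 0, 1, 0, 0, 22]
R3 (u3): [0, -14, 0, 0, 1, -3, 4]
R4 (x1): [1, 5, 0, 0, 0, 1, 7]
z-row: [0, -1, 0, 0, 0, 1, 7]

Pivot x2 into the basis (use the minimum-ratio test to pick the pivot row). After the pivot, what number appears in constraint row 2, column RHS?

89/5

Ratio test on column x2 — row 1: 8/3 = 8/3; row 2: 22/3 = 22/3; row 3: entry -14 ≤ 0; row 4: 7/5 = 7/5. Minimum is 7/5 at row 4 (x1 leaves); pivot element 5.
Divide row 4 by 5; eliminate column x2 from the other rows.
Row 2 update in column RHS: 22 − 3·(7/5) = 89/5.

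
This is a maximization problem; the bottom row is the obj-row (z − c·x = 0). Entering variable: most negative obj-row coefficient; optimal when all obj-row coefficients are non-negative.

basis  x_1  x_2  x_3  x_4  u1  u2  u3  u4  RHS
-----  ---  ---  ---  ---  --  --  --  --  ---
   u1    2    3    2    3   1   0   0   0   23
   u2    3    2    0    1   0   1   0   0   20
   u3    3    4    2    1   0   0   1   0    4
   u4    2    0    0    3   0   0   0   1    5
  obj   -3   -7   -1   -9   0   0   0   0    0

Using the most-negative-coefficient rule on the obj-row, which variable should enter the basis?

x_4

Negative obj-row entries: x_1: -3, x_2: -7, x_3: -1, x_4: -9.
The most negative is -9 in column x_4, so x_4 enters.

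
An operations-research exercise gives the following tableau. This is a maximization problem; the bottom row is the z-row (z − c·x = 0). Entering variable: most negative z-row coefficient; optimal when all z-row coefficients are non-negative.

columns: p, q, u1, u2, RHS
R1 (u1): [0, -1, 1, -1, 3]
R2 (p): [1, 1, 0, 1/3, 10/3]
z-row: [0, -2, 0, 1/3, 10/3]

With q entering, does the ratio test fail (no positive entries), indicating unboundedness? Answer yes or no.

Column q has positive entries in row(s) 2, so the ratio test bounds it — not unbounded.

no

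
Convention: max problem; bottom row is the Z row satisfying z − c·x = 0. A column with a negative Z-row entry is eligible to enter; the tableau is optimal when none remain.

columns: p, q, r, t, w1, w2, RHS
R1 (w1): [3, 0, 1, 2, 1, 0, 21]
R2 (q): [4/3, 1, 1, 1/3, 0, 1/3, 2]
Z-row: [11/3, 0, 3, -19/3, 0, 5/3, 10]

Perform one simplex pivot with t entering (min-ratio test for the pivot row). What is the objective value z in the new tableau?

48

Ratio test on column t — row 1: 21/2 = 21/2; row 2: 2/(1/3) = 6. Minimum is 6 at row 2 (q leaves); pivot element 1/3.
Pivot on row 2; the Z-row RHS becomes 10 − (-19/3)·6 = 48.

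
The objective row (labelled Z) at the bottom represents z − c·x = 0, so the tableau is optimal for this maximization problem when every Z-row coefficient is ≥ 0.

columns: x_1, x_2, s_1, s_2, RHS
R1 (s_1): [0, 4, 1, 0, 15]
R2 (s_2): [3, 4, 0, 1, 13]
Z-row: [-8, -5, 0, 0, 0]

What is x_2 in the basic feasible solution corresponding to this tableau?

x_2 is not in the basis, so in the current basic feasible solution x_2 = 0.

0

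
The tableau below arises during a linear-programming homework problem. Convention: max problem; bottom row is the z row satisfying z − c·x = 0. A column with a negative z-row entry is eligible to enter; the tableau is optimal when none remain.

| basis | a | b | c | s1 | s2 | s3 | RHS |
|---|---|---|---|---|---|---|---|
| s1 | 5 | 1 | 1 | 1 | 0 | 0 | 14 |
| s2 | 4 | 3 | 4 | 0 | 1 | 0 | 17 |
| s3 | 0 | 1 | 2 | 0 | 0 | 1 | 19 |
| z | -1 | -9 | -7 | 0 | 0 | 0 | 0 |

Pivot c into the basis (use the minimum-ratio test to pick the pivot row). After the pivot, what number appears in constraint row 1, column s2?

Ratio test on column c — row 1: 14/1 = 14; row 2: 17/4 = 17/4; row 3: 19/2 = 19/2. Minimum is 17/4 at row 2 (s2 leaves); pivot element 4.
Divide row 2 by 4; eliminate column c from the other rows.
Row 1 update in column s2: 0 − 1·(1/4) = -1/4.

-1/4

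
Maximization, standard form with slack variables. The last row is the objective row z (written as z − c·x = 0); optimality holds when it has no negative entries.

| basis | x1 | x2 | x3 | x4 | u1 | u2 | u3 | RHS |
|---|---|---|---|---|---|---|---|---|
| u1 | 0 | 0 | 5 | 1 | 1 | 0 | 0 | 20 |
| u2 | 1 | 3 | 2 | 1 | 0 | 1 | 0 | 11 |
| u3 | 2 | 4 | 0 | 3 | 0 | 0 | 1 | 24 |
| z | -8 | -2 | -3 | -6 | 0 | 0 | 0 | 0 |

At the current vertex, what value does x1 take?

0

x1 is not in the basis, so in the current basic feasible solution x1 = 0.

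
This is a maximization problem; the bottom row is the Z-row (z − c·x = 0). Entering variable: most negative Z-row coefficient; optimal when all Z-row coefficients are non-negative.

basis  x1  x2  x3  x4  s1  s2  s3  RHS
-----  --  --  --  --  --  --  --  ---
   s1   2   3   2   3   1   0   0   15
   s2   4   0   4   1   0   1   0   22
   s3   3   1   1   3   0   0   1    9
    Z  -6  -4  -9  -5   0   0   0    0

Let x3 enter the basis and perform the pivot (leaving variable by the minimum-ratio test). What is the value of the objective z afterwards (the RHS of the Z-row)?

Ratio test on column x3 — row 1: 15/2 = 15/2; row 2: 22/4 = 11/2; row 3: 9/1 = 9. Minimum is 11/2 at row 2 (s2 leaves); pivot element 4.
Pivot on row 2; the Z-row RHS becomes 0 − (-9)·(11/2) = 99/2.

99/2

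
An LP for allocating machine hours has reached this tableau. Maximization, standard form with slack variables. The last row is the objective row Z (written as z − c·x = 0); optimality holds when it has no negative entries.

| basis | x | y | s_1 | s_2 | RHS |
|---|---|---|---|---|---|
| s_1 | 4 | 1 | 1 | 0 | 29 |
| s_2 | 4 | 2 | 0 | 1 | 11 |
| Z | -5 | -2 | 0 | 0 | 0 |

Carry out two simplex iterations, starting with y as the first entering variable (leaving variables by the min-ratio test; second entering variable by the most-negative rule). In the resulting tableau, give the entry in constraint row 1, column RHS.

18

Ratio test on column y — row 1: 29/1 = 29; row 2: 11/2 = 11/2. Minimum is 11/2 at row 2 (s_2 leaves); pivot element 2.
Divide row 2 by 2; eliminate column y from the other rows.
Second iteration: most negative Z-row entry is -1 in column x, so x enters.
Ratio test on column x — row 1: (47/2)/2 = 47/4; row 2: (11/2)/2 = 11/4. Minimum is 11/4 at row 2 (y leaves); pivot element 2.
Divide row 2 by 2; eliminate column x from the other rows.
After both pivots, the entry at constraint row 1, column RHS is 18.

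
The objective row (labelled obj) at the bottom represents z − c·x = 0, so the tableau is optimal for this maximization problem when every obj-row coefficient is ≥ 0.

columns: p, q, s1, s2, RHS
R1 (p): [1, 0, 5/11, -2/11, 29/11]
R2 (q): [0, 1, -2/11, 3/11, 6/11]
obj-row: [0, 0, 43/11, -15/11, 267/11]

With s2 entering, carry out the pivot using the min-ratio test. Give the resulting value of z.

Ratio test on column s2 — row 1: entry -2/11 ≤ 0; row 2: (6/11)/(3/11) = 2. Minimum is 2 at row 2 (q leaves); pivot element 3/11.
Pivot on row 2; the obj-row RHS becomes 267/11 − (-15/11)·2 = 27.

27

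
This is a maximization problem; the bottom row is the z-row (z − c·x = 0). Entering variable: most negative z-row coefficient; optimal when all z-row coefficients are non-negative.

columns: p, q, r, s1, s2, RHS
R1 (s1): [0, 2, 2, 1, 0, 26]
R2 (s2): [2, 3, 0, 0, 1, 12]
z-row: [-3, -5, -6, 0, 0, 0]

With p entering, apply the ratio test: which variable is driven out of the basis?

s2

Column p entries and ratios — s1: 0 ≤ 0, skip; s2: 12/2 = 6.
Smallest ratio is 6 in the row of s2, so s2 leaves.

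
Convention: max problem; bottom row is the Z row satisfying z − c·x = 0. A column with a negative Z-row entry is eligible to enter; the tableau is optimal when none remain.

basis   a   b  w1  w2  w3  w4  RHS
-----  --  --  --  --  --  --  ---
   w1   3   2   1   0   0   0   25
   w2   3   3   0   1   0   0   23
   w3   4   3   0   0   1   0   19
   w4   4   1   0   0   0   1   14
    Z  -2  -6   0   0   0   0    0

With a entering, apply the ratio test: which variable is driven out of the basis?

w4

Column a entries and ratios — w1: 25/3 = 25/3; w2: 23/3 = 23/3; w3: 19/4 = 19/4; w4: 14/4 = 7/2.
Smallest ratio is 7/2 in the row of w4, so w4 leaves.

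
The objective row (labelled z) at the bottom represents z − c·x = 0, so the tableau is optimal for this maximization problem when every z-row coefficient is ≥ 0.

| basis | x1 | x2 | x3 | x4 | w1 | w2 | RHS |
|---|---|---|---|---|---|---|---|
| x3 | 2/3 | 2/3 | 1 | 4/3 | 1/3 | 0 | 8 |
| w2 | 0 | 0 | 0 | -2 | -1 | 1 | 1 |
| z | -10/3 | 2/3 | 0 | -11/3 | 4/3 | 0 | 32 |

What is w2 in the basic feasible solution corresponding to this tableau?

1

w2 is basic (row 2); its value is the RHS of that row, 1.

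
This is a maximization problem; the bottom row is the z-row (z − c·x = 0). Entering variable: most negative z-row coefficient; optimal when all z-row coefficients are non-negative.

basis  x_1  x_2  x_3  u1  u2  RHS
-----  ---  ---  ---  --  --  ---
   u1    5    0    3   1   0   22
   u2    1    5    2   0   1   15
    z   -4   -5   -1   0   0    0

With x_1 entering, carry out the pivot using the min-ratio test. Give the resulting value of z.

Ratio test on column x_1 — row 1: 22/5 = 22/5; row 2: 15/1 = 15. Minimum is 22/5 at row 1 (u1 leaves); pivot element 5.
Pivot on row 1; the z-row RHS becomes 0 − (-4)·(22/5) = 88/5.

88/5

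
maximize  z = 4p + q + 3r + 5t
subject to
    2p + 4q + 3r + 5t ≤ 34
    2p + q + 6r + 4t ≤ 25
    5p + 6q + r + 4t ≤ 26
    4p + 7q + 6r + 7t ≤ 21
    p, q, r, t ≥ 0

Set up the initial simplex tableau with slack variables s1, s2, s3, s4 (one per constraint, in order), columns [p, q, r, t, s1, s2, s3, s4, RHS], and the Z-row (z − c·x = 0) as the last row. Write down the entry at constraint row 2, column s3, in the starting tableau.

Slack s3 belongs to constraint 3; its column is the unit vector e_3, so the entry in row 2 is 0.

0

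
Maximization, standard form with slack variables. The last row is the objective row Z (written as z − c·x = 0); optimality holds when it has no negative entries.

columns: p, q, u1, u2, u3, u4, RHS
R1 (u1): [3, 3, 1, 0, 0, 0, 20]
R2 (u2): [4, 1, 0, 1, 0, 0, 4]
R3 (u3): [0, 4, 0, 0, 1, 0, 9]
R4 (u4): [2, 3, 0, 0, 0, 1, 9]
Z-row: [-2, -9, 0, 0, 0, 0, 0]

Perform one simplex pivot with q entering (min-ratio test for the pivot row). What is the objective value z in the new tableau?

81/4

Ratio test on column q — row 1: 20/3 = 20/3; row 2: 4/1 = 4; row 3: 9/4 = 9/4; row 4: 9/3 = 3. Minimum is 9/4 at row 3 (u3 leaves); pivot element 4.
Pivot on row 3; the Z-row RHS becomes 0 − (-9)·(9/4) = 81/4.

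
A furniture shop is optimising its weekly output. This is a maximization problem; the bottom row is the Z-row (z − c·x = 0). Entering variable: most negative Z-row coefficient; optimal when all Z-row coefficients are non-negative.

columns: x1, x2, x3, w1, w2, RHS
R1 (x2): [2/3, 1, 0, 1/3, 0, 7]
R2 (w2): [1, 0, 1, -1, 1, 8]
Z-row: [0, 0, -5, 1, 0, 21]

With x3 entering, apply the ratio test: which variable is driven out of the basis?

Column x3 entries and ratios — x2: 0 ≤ 0, skip; w2: 8/1 = 8.
Smallest ratio is 8 in the row of w2, so w2 leaves.

w2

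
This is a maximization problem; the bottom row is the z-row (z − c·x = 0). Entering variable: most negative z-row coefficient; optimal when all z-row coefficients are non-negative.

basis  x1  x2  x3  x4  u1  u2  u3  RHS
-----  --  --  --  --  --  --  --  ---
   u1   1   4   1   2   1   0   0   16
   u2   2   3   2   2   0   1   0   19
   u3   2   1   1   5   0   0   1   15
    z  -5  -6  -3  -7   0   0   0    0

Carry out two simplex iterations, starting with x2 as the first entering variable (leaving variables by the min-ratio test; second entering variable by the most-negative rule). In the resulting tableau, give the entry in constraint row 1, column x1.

1/18

Ratio test on column x2 — row 1: 16/4 = 4; row 2: 19/3 = 19/3; row 3: 15/1 = 15. Minimum is 4 at row 1 (u1 leaves); pivot element 4.
Divide row 1 by 4; eliminate column x2 from the other rows.
Second iteration: most negative z-row entry is -4 in column x4, so x4 enters.
Ratio test on column x4 — row 1: 4/(1/2) = 8; row 2: 7/(1/2) = 14; row 3: 11/(9/2) = 22/9. Minimum is 22/9 at row 3 (u3 leaves); pivot element 9/2.
Divide row 3 by 9/2; eliminate column x4 from the other rows.
After both pivots, the entry at constraint row 1, column x1 is 1/18.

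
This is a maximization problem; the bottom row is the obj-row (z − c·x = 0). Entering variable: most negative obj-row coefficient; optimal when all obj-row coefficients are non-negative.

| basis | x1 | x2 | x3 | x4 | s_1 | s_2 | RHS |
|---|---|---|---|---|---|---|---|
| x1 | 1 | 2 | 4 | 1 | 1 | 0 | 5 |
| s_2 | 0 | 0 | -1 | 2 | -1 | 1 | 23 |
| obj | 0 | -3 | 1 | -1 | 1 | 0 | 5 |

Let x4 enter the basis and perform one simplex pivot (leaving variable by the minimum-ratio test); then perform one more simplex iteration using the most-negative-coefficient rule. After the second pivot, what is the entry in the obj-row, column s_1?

Ratio test on column x4 — row 1: 5/1 = 5; row 2: 23/2 = 23/2. Minimum is 5 at row 1 (x1 leaves); pivot element 1.
Divide row 1 by 1; eliminate column x4 from the other rows.
Second iteration: most negative obj-row entry is -1 in column x2, so x2 enters.
Ratio test on column x2 — row 1: 5/2 = 5/2; row 2: entry -4 ≤ 0. Minimum is 5/2 at row 1 (x4 leaves); pivot element 2.
Divide row 1 by 2; eliminate column x2 from the other rows.
After both pivots, the entry at the obj-row, column s_1 is 5/2.

5/2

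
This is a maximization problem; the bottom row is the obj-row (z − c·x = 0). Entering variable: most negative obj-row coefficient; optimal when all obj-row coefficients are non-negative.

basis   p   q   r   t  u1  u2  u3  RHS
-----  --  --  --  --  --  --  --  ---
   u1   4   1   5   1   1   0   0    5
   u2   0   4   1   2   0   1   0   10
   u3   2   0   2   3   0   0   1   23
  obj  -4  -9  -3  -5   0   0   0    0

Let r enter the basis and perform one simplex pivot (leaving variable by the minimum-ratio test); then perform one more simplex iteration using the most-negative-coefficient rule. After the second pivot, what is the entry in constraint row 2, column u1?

-1/19

Ratio test on column r — row 1: 5/5 = 1; row 2: 10/1 = 10; row 3: 23/2 = 23/2. Minimum is 1 at row 1 (u1 leaves); pivot element 5.
Divide row 1 by 5; eliminate column r from the other rows.
Second iteration: most negative obj-row entry is -42/5 in column q, so q enters.
Ratio test on column q — row 1: 1/(1/5) = 5; row 2: 9/(19/5) = 45/19; row 3: entry -2/5 ≤ 0. Minimum is 45/19 at row 2 (u2 leaves); pivot element 19/5.
Divide row 2 by 19/5; eliminate column q from the other rows.
After both pivots, the entry at constraint row 2, column u1 is -1/19.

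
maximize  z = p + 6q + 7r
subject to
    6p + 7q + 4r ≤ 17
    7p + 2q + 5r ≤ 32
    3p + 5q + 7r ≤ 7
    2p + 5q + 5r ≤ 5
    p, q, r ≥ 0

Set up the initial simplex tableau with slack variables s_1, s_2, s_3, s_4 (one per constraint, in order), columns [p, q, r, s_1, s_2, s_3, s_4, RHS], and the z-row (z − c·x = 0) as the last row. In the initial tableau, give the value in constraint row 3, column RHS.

7

The RHS of constraint 3 is b_3 = 7.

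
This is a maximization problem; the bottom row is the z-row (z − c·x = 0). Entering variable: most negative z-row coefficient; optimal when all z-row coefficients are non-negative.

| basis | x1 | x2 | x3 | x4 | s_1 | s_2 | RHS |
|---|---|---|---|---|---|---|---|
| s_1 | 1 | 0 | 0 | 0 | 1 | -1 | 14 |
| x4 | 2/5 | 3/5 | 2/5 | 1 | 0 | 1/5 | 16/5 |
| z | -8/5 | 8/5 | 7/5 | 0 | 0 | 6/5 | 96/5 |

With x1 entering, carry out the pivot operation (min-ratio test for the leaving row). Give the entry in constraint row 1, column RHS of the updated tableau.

Ratio test on column x1 — row 1: 14/1 = 14; row 2: (16/5)/(2/5) = 8. Minimum is 8 at row 2 (x4 leaves); pivot element 2/5.
Divide row 2 by 2/5; eliminate column x1 from the other rows.
Row 1 update in column RHS: 14 − 1·8 = 6.

6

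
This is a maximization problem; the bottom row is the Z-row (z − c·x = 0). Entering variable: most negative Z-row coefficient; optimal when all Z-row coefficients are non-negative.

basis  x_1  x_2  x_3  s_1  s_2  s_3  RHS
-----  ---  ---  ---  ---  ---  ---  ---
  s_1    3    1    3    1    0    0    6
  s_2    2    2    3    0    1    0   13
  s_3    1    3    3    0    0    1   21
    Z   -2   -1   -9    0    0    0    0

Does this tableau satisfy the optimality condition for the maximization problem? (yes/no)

The Z-row has a negative entry -9 in column x_3, so it is not optimal.

no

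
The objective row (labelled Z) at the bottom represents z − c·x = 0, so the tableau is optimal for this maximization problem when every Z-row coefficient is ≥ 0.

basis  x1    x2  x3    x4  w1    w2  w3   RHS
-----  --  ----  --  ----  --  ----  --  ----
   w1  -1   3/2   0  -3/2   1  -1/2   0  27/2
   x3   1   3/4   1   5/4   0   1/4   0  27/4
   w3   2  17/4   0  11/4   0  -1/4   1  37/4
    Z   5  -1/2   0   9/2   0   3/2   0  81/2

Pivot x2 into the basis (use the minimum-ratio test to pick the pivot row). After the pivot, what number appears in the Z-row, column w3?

2/17

Ratio test on column x2 — row 1: (27/2)/(3/2) = 9; row 2: (27/4)/(3/4) = 9; row 3: (37/4)/(17/4) = 37/17. Minimum is 37/17 at row 3 (w3 leaves); pivot element 17/4.
Divide row 3 by 17/4; eliminate column x2 from the other rows.
Z-row update in column w3: 0 − (-1/2)·(4/17) = 2/17.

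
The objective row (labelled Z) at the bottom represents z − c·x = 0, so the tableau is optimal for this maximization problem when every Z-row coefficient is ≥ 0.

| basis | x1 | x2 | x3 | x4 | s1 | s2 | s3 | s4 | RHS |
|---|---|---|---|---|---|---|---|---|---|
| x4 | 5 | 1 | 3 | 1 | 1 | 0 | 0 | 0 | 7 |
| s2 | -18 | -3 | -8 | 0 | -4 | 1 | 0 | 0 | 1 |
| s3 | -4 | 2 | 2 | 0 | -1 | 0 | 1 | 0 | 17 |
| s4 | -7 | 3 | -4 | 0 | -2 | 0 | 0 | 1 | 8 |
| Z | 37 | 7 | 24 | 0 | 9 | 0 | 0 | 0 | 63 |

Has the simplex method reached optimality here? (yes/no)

Every Z-row coefficient is ≥ 0, so the tableau is optimal.

yes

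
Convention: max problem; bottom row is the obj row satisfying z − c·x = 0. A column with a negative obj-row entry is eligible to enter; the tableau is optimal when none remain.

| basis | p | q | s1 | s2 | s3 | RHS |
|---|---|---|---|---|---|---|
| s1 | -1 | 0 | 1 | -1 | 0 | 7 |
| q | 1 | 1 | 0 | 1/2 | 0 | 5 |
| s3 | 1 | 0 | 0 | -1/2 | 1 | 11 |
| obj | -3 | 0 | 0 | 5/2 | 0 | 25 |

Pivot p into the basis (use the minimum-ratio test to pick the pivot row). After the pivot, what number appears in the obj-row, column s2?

4

Ratio test on column p — row 1: entry -1 ≤ 0; row 2: 5/1 = 5; row 3: 11/1 = 11. Minimum is 5 at row 2 (q leaves); pivot element 1.
Divide row 2 by 1; eliminate column p from the other rows.
obj-row update in column s2: 5/2 − (-3)·(1/2) = 4.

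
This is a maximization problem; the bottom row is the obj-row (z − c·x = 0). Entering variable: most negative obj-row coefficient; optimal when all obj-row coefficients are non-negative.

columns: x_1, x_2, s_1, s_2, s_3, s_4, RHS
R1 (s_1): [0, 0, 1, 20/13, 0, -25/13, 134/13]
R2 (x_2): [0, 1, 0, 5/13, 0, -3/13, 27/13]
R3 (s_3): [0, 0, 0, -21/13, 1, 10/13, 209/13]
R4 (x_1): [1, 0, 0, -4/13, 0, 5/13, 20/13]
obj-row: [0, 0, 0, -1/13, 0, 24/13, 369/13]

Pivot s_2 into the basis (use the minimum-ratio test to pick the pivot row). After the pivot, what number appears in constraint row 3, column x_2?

Ratio test on column s_2 — row 1: (134/13)/(20/13) = 67/10; row 2: (27/13)/(5/13) = 27/5; row 3: entry -21/13 ≤ 0; row 4: entry -4/13 ≤ 0. Minimum is 27/5 at row 2 (x_2 leaves); pivot element 5/13.
Divide row 2 by 5/13; eliminate column s_2 from the other rows.
Row 3 update in column x_2: 0 − (-21/13)·(13/5) = 21/5.

21/5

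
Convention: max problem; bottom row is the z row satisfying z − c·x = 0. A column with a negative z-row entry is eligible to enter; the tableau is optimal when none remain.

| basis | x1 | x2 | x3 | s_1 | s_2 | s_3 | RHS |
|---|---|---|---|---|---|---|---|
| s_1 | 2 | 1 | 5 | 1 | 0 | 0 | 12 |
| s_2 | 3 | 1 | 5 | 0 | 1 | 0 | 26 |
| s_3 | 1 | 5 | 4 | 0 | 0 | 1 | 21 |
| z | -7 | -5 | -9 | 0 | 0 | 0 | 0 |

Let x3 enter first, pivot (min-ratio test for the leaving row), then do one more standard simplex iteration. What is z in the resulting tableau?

42

Ratio test on column x3 — row 1: 12/5 = 12/5; row 2: 26/5 = 26/5; row 3: 21/4 = 21/4. Minimum is 12/5 at row 1 (s_1 leaves); pivot element 5.
Pivot on row 1; the z-row RHS becomes 0 − (-9)·(12/5) = 108/5.
Next entering variable (most negative z-row entry -17/5): x1.
Ratio test on column x1 — row 1: (12/5)/(2/5) = 6; row 2: 14/1 = 14; row 3: entry -3/5 ≤ 0. Minimum is 6 at row 1 (x3 leaves); pivot element 2/5.
After the second pivot the z-row RHS is 108/5 − (-17/5)·6 = 42.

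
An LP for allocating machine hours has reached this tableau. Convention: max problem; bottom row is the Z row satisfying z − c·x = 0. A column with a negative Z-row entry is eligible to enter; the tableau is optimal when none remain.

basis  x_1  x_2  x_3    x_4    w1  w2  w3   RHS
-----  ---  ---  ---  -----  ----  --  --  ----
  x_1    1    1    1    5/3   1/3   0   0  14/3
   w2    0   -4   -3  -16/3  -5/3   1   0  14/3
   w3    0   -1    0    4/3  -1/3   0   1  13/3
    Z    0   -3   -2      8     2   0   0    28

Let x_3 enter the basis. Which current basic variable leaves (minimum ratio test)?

Column x_3 entries and ratios — x_1: (14/3)/1 = 14/3; w2: -3 ≤ 0, skip; w3: 0 ≤ 0, skip.
Smallest ratio is 14/3 in the row of x_1, so x_1 leaves.

x_1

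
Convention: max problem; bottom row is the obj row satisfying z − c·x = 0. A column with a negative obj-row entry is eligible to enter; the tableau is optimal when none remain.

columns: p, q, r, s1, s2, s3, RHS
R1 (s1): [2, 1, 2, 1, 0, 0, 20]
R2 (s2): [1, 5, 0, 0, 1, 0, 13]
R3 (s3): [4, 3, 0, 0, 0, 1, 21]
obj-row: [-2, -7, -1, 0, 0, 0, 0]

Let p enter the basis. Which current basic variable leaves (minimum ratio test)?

Column p entries and ratios — s1: 20/2 = 10; s2: 13/1 = 13; s3: 21/4 = 21/4.
Smallest ratio is 21/4 in the row of s3, so s3 leaves.

s3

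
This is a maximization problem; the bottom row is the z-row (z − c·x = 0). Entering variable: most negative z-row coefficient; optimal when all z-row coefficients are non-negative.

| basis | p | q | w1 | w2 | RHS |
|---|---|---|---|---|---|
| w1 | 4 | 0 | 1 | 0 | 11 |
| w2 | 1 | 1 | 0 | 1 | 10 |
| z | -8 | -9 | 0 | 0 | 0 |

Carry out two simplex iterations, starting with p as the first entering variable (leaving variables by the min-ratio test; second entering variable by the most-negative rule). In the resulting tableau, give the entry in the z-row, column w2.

9

Ratio test on column p — row 1: 11/4 = 11/4; row 2: 10/1 = 10. Minimum is 11/4 at row 1 (w1 leaves); pivot element 4.
Divide row 1 by 4; eliminate column p from the other rows.
Second iteration: most negative z-row entry is -9 in column q, so q enters.
Ratio test on column q — row 1: entry 0 ≤ 0; row 2: (29/4)/1 = 29/4. Minimum is 29/4 at row 2 (w2 leaves); pivot element 1.
Divide row 2 by 1; eliminate column q from the other rows.
After both pivots, the entry at the z-row, column w2 is 9.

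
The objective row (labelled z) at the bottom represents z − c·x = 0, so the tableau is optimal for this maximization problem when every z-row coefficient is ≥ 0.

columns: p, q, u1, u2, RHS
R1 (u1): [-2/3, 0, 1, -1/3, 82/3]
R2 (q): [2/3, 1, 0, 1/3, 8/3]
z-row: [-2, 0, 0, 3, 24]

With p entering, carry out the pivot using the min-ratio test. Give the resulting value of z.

32

Ratio test on column p — row 1: entry -2/3 ≤ 0; row 2: (8/3)/(2/3) = 4. Minimum is 4 at row 2 (q leaves); pivot element 2/3.
Pivot on row 2; the z-row RHS becomes 24 − (-2)·4 = 32.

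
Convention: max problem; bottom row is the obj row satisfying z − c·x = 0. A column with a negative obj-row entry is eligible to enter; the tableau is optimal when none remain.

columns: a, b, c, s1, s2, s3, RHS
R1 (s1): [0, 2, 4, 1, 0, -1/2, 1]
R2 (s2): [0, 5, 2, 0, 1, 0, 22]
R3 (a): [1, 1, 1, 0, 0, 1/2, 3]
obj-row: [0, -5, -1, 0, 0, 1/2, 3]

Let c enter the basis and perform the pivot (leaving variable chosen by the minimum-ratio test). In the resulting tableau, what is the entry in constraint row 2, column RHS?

Ratio test on column c — row 1: 1/4 = 1/4; row 2: 22/2 = 11; row 3: 3/1 = 3. Minimum is 1/4 at row 1 (s1 leaves); pivot element 4.
Divide row 1 by 4; eliminate column c from the other rows.
Row 2 update in column RHS: 22 − 2·(1/4) = 43/2.

43/2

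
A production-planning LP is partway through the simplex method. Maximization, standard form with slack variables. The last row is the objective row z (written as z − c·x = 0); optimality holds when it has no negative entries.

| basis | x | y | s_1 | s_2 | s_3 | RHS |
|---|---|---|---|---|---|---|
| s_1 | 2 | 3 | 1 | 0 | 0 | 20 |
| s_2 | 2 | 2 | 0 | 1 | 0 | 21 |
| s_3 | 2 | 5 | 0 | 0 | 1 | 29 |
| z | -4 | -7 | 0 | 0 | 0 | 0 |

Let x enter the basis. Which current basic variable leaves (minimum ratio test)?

Column x entries and ratios — s_1: 20/2 = 10; s_2: 21/2 = 21/2; s_3: 29/2 = 29/2.
Smallest ratio is 10 in the row of s_1, so s_1 leaves.

s_1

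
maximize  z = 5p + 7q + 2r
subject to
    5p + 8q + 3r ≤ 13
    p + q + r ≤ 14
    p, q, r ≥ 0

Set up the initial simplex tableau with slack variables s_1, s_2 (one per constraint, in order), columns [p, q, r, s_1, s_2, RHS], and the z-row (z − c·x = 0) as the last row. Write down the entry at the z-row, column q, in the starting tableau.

-7

The z-row carries the negated objective coefficients: the q entry is -7.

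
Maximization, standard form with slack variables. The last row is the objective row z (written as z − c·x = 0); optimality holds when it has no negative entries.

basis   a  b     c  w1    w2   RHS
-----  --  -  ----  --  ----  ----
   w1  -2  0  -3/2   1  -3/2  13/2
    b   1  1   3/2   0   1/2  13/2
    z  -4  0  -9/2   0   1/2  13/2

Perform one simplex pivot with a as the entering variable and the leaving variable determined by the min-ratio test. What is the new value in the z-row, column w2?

Ratio test on column a — row 1: entry -2 ≤ 0; row 2: (13/2)/1 = 13/2. Minimum is 13/2 at row 2 (b leaves); pivot element 1.
Divide row 2 by 1; eliminate column a from the other rows.
z-row update in column w2: 1/2 − (-4)·(1/2) = 5/2.

5/2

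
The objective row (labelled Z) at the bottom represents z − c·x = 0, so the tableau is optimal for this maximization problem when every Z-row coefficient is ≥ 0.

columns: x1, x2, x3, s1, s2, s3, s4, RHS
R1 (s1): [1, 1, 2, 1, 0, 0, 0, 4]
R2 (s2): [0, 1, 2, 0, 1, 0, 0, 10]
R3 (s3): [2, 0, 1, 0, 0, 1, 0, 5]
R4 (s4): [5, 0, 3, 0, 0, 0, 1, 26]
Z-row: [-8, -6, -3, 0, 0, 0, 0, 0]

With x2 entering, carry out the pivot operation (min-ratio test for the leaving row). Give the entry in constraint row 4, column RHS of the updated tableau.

26

Ratio test on column x2 — row 1: 4/1 = 4; row 2: 10/1 = 10; row 3: entry 0 ≤ 0; row 4: entry 0 ≤ 0. Minimum is 4 at row 1 (s1 leaves); pivot element 1.
Divide row 1 by 1; eliminate column x2 from the other rows.
Row 4 update in column RHS: 26 − 0·4 = 26.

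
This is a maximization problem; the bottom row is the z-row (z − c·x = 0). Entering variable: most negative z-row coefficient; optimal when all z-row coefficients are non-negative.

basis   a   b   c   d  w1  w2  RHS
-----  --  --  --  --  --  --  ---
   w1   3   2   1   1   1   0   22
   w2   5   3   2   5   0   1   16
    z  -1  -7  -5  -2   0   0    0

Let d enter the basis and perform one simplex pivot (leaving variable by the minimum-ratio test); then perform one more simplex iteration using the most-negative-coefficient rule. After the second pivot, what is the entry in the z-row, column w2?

Ratio test on column d — row 1: 22/1 = 22; row 2: 16/5 = 16/5. Minimum is 16/5 at row 2 (w2 leaves); pivot element 5.
Divide row 2 by 5; eliminate column d from the other rows.
Second iteration: most negative z-row entry is -29/5 in column b, so b enters.
Ratio test on column b — row 1: (94/5)/(7/5) = 94/7; row 2: (16/5)/(3/5) = 16/3. Minimum is 16/3 at row 2 (d leaves); pivot element 3/5.
Divide row 2 by 3/5; eliminate column b from the other rows.
After both pivots, the entry at the z-row, column w2 is 7/3.

7/3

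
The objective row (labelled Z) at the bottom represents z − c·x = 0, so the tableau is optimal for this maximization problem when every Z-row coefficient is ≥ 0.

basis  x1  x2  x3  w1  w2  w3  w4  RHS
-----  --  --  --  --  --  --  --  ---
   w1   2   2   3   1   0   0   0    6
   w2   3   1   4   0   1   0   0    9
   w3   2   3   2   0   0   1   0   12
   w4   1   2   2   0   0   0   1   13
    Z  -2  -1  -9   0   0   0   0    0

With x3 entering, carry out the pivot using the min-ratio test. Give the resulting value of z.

18

Ratio test on column x3 — row 1: 6/3 = 2; row 2: 9/4 = 9/4; row 3: 12/2 = 6; row 4: 13/2 = 13/2. Minimum is 2 at row 1 (w1 leaves); pivot element 3.
Pivot on row 1; the Z-row RHS becomes 0 − (-9)·2 = 18.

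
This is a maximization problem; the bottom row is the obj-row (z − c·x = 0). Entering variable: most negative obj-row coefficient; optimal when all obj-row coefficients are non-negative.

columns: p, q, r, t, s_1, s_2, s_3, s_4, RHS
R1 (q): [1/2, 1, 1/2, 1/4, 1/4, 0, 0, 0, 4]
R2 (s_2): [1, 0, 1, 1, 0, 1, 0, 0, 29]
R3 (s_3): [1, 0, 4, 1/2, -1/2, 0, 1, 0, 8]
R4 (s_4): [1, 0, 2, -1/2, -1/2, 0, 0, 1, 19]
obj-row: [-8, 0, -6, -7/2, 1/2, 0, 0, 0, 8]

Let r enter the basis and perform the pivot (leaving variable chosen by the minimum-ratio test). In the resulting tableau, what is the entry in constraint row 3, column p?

1/4

Ratio test on column r — row 1: 4/(1/2) = 8; row 2: 29/1 = 29; row 3: 8/4 = 2; row 4: 19/2 = 19/2. Minimum is 2 at row 3 (s_3 leaves); pivot element 4.
Divide row 3 by 4; eliminate column r from the other rows.
In the new row 3, the p entry is the old entry divided by the pivot: 1/4 = 1/4.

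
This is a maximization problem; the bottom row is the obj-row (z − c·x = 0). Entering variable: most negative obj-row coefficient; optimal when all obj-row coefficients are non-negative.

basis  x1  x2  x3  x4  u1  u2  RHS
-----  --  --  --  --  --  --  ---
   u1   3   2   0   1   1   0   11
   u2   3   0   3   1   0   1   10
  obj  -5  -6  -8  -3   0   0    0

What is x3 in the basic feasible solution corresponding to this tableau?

x3 is not in the basis, so in the current basic feasible solution x3 = 0.

0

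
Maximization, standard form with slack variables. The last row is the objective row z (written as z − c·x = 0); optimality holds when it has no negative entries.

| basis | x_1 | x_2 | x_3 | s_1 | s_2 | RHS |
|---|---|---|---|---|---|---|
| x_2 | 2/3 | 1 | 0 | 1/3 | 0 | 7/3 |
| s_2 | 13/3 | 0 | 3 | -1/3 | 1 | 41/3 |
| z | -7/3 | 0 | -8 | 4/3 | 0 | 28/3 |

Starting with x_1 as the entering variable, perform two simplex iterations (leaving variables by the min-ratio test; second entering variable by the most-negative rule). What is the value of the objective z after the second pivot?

412/9

Ratio test on column x_1 — row 1: (7/3)/(2/3) = 7/2; row 2: (41/3)/(13/3) = 41/13. Minimum is 41/13 at row 2 (s_2 leaves); pivot element 13/3.
Pivot on row 2; the z-row RHS becomes 28/3 − (-7/3)·(41/13) = 217/13.
Next entering variable (most negative z-row entry -83/13): x_3.
Ratio test on column x_3 — row 1: entry -6/13 ≤ 0; row 2: (41/13)/(9/13) = 41/9. Minimum is 41/9 at row 2 (x_1 leaves); pivot element 9/13.
After the second pivot the z-row RHS is 217/13 − (-83/13)·(41/9) = 412/9.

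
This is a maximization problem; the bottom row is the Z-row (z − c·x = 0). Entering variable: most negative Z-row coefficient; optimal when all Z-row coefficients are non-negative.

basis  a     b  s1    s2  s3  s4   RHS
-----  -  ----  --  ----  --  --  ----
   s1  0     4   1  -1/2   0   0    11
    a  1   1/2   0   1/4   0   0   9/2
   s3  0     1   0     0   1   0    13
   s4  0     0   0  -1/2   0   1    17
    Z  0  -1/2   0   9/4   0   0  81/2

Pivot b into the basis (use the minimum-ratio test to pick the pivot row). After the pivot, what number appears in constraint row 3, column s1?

-1/4

Ratio test on column b — row 1: 11/4 = 11/4; row 2: (9/2)/(1/2) = 9; row 3: 13/1 = 13; row 4: entry 0 ≤ 0. Minimum is 11/4 at row 1 (s1 leaves); pivot element 4.
Divide row 1 by 4; eliminate column b from the other rows.
Row 3 update in column s1: 0 − 1·(1/4) = -1/4.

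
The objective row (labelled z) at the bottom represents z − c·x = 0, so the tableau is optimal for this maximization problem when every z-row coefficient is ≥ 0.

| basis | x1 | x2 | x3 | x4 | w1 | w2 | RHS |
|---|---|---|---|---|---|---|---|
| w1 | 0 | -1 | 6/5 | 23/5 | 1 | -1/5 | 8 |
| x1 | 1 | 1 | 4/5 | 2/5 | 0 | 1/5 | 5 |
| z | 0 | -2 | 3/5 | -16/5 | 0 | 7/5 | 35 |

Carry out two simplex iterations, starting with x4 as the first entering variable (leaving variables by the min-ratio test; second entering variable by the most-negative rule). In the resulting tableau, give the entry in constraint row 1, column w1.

1/5

Ratio test on column x4 — row 1: 8/(23/5) = 40/23; row 2: 5/(2/5) = 25/2. Minimum is 40/23 at row 1 (w1 leaves); pivot element 23/5.
Divide row 1 by 23/5; eliminate column x4 from the other rows.
Second iteration: most negative z-row entry is -62/23 in column x2, so x2 enters.
Ratio test on column x2 — row 1: entry -5/23 ≤ 0; row 2: (99/23)/(25/23) = 99/25. Minimum is 99/25 at row 2 (x1 leaves); pivot element 25/23.
Divide row 2 by 25/23; eliminate column x2 from the other rows.
After both pivots, the entry at constraint row 1, column w1 is 1/5.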